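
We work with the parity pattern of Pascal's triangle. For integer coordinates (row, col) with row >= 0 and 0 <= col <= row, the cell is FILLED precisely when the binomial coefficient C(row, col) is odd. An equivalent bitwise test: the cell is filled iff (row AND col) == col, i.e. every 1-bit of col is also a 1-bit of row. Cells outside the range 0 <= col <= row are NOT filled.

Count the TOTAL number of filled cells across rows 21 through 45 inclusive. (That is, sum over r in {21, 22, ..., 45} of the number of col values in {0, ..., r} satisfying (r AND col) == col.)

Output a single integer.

Answer: 254

Derivation:
r21=10101 pc3: +8 =8
r22=10110 pc3: +8 =16
r23=10111 pc4: +16 =32
r24=11000 pc2: +4 =36
r25=11001 pc3: +8 =44
r26=11010 pc3: +8 =52
r27=11011 pc4: +16 =68
r28=11100 pc3: +8 =76
r29=11101 pc4: +16 =92
r30=11110 pc4: +16 =108
r31=11111 pc5: +32 =140
r32=100000 pc1: +2 =142
r33=100001 pc2: +4 =146
r34=100010 pc2: +4 =150
r35=100011 pc3: +8 =158
r36=100100 pc2: +4 =162
r37=100101 pc3: +8 =170
r38=100110 pc3: +8 =178
r39=100111 pc4: +16 =194
r40=101000 pc2: +4 =198
r41=101001 pc3: +8 =206
r42=101010 pc3: +8 =214
r43=101011 pc4: +16 =230
r44=101100 pc3: +8 =238
r45=101101 pc4: +16 =254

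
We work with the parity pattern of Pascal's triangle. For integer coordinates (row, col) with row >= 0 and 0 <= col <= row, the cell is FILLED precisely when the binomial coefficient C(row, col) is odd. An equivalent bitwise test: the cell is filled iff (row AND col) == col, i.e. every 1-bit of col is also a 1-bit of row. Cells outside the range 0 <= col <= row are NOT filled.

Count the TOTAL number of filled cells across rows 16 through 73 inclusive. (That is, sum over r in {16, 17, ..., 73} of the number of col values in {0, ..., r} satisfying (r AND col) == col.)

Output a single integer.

r16=10000 pc1: +2 =2
r17=10001 pc2: +4 =6
r18=10010 pc2: +4 =10
r19=10011 pc3: +8 =18
r20=10100 pc2: +4 =22
r21=10101 pc3: +8 =30
r22=10110 pc3: +8 =38
r23=10111 pc4: +16 =54
r24=11000 pc2: +4 =58
r25=11001 pc3: +8 =66
r26=11010 pc3: +8 =74
r27=11011 pc4: +16 =90
r28=11100 pc3: +8 =98
r29=11101 pc4: +16 =114
r30=11110 pc4: +16 =130
r31=11111 pc5: +32 =162
r32=100000 pc1: +2 =164
r33=100001 pc2: +4 =168
r34=100010 pc2: +4 =172
r35=100011 pc3: +8 =180
r36=100100 pc2: +4 =184
r37=100101 pc3: +8 =192
r38=100110 pc3: +8 =200
r39=100111 pc4: +16 =216
r40=101000 pc2: +4 =220
r41=101001 pc3: +8 =228
r42=101010 pc3: +8 =236
r43=101011 pc4: +16 =252
r44=101100 pc3: +8 =260
r45=101101 pc4: +16 =276
r46=101110 pc4: +16 =292
r47=101111 pc5: +32 =324
r48=110000 pc2: +4 =328
r49=110001 pc3: +8 =336
r50=110010 pc3: +8 =344
r51=110011 pc4: +16 =360
r52=110100 pc3: +8 =368
r53=110101 pc4: +16 =384
r54=110110 pc4: +16 =400
r55=110111 pc5: +32 =432
r56=111000 pc3: +8 =440
r57=111001 pc4: +16 =456
r58=111010 pc4: +16 =472
r59=111011 pc5: +32 =504
r60=111100 pc4: +16 =520
r61=111101 pc5: +32 =552
r62=111110 pc5: +32 =584
r63=111111 pc6: +64 =648
r64=1000000 pc1: +2 =650
r65=1000001 pc2: +4 =654
r66=1000010 pc2: +4 =658
r67=1000011 pc3: +8 =666
r68=1000100 pc2: +4 =670
r69=1000101 pc3: +8 =678
r70=1000110 pc3: +8 =686
r71=1000111 pc4: +16 =702
r72=1001000 pc2: +4 =706
r73=1001001 pc3: +8 =714

Answer: 714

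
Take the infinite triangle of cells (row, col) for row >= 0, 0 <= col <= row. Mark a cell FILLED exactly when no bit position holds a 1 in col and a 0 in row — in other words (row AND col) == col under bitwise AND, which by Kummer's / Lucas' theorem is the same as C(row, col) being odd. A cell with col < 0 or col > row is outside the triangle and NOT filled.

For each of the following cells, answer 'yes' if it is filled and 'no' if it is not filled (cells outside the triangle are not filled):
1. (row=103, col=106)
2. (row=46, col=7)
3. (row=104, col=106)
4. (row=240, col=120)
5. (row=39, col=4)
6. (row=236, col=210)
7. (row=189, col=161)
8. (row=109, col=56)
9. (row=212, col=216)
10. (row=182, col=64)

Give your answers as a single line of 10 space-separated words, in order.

(103,106): col outside [0, 103] -> not filled
(46,7): row=0b101110, col=0b111, row AND col = 0b110 = 6; 6 != 7 -> empty
(104,106): col outside [0, 104] -> not filled
(240,120): row=0b11110000, col=0b1111000, row AND col = 0b1110000 = 112; 112 != 120 -> empty
(39,4): row=0b100111, col=0b100, row AND col = 0b100 = 4; 4 == 4 -> filled
(236,210): row=0b11101100, col=0b11010010, row AND col = 0b11000000 = 192; 192 != 210 -> empty
(189,161): row=0b10111101, col=0b10100001, row AND col = 0b10100001 = 161; 161 == 161 -> filled
(109,56): row=0b1101101, col=0b111000, row AND col = 0b101000 = 40; 40 != 56 -> empty
(212,216): col outside [0, 212] -> not filled
(182,64): row=0b10110110, col=0b1000000, row AND col = 0b0 = 0; 0 != 64 -> empty

Answer: no no no no yes no yes no no no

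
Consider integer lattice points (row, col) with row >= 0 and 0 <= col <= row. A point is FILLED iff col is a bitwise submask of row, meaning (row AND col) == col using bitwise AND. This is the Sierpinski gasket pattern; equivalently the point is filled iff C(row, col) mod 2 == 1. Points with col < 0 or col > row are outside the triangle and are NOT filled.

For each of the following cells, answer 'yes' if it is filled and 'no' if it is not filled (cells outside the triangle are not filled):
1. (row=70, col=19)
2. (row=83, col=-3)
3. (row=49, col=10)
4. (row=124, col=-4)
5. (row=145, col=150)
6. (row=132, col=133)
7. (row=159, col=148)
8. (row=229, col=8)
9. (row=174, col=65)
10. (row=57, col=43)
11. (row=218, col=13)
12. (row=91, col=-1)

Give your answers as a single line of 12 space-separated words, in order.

Answer: no no no no no no yes no no no no no

Derivation:
(70,19): row=0b1000110, col=0b10011, row AND col = 0b10 = 2; 2 != 19 -> empty
(83,-3): col outside [0, 83] -> not filled
(49,10): row=0b110001, col=0b1010, row AND col = 0b0 = 0; 0 != 10 -> empty
(124,-4): col outside [0, 124] -> not filled
(145,150): col outside [0, 145] -> not filled
(132,133): col outside [0, 132] -> not filled
(159,148): row=0b10011111, col=0b10010100, row AND col = 0b10010100 = 148; 148 == 148 -> filled
(229,8): row=0b11100101, col=0b1000, row AND col = 0b0 = 0; 0 != 8 -> empty
(174,65): row=0b10101110, col=0b1000001, row AND col = 0b0 = 0; 0 != 65 -> empty
(57,43): row=0b111001, col=0b101011, row AND col = 0b101001 = 41; 41 != 43 -> empty
(218,13): row=0b11011010, col=0b1101, row AND col = 0b1000 = 8; 8 != 13 -> empty
(91,-1): col outside [0, 91] -> not filled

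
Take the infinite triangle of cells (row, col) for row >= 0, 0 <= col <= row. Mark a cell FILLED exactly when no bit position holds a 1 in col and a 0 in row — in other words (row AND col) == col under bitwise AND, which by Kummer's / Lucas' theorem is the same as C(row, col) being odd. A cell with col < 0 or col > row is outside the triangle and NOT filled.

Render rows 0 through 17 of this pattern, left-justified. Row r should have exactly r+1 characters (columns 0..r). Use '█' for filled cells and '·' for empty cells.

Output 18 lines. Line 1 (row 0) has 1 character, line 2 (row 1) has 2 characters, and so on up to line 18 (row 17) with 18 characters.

r0=0: █
r1=1: ██
r2=10: █·█
r3=11: ████
r4=100: █···█
r5=101: ██··██
r6=110: █·█·█·█
r7=111: ████████
r8=1000: █·······█
r9=1001: ██······██
r10=1010: █·█·····█·█
r11=1011: ████····████
r12=1100: █···█···█···█
r13=1101: ██··██··██··██
r14=1110: █·█·█·█·█·█·█·█
r15=1111: ████████████████
r16=10000: █···············█
r17=10001: ██··············██

Answer: █
██
█·█
████
█···█
██··██
█·█·█·█
████████
█·······█
██······██
█·█·····█·█
████····████
█···█···█···█
██··██··██··██
█·█·█·█·█·█·█·█
████████████████
█···············█
██··············██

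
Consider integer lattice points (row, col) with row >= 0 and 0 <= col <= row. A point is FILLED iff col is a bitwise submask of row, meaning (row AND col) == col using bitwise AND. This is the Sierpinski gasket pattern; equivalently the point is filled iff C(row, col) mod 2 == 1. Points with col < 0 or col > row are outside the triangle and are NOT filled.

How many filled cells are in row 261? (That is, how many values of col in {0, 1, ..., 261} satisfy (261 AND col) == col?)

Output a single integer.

Answer: 8

Derivation:
261 in binary = 100000101
popcount(261) = number of 1-bits in 100000101 = 3
A col c satisfies (261 AND c) == c iff every set bit of c is also set in 261; each of the 3 set bits of 261 can independently be on or off in c.
count = 2^3 = 8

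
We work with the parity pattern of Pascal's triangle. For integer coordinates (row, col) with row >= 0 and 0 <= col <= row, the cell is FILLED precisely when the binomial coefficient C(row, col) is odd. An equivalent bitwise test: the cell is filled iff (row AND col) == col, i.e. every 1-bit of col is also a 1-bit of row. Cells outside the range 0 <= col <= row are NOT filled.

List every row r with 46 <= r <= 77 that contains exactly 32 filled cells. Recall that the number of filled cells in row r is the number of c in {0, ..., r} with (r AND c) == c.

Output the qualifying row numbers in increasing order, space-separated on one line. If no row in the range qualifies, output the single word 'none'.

Row r has 2^popcount(r) filled cells, so we need popcount(r) = log2(32) = 5.
Scan r = 46..77 and keep those with exactly 5 one-bits:
r=46=101110 popcount=4 -> skip
r=47=101111 popcount=5 -> KEEP
r=48=110000 popcount=2 -> skip
r=49=110001 popcount=3 -> skip
r=50=110010 popcount=3 -> skip
r=51=110011 popcount=4 -> skip
r=52=110100 popcount=3 -> skip
r=53=110101 popcount=4 -> skip
r=54=110110 popcount=4 -> skip
r=55=110111 popcount=5 -> KEEP
r=56=111000 popcount=3 -> skip
r=57=111001 popcount=4 -> skip
r=58=111010 popcount=4 -> skip
r=59=111011 popcount=5 -> KEEP
r=60=111100 popcount=4 -> skip
r=61=111101 popcount=5 -> KEEP
r=62=111110 popcount=5 -> KEEP
r=63=111111 popcount=6 -> skip
r=64=1000000 popcount=1 -> skip
r=65=1000001 popcount=2 -> skip
r=66=1000010 popcount=2 -> skip
r=67=1000011 popcount=3 -> skip
r=68=1000100 popcount=2 -> skip
r=69=1000101 popcount=3 -> skip
r=70=1000110 popcount=3 -> skip
r=71=1000111 popcount=4 -> skip
r=72=1001000 popcount=2 -> skip
r=73=1001001 popcount=3 -> skip
r=74=1001010 popcount=3 -> skip
r=75=1001011 popcount=4 -> skip
r=76=1001100 popcount=3 -> skip
r=77=1001101 popcount=4 -> skip
Kept rows: 47 55 59 61 62

Answer: 47 55 59 61 62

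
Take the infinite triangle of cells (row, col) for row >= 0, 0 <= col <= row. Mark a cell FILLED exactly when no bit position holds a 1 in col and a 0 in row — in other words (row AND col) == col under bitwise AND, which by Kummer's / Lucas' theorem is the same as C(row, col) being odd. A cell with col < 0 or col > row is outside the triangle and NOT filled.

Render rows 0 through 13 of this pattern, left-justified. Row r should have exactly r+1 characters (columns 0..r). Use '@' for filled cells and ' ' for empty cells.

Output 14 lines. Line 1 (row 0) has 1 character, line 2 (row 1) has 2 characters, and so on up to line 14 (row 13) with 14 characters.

Answer: @
@@
@ @
@@@@
@   @
@@  @@
@ @ @ @
@@@@@@@@
@       @
@@      @@
@ @     @ @
@@@@    @@@@
@   @   @   @
@@  @@  @@  @@

Derivation:
r0=0: @
r1=1: @@
r2=10: @ @
r3=11: @@@@
r4=100: @   @
r5=101: @@  @@
r6=110: @ @ @ @
r7=111: @@@@@@@@
r8=1000: @       @
r9=1001: @@      @@
r10=1010: @ @     @ @
r11=1011: @@@@    @@@@
r12=1100: @   @   @   @
r13=1101: @@  @@  @@  @@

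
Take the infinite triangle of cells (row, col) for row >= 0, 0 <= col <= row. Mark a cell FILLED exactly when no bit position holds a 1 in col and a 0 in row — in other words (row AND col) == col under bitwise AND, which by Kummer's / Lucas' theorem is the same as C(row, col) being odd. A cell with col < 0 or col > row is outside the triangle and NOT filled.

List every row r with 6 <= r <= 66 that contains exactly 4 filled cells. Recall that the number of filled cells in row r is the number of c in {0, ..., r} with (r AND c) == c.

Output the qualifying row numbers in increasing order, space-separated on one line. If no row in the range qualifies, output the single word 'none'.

Row r has 2^popcount(r) filled cells, so we need popcount(r) = log2(4) = 2.
Scan r = 6..66 and keep those with exactly 2 one-bits:
r=6=110 popcount=2 -> KEEP
r=7=111 popcount=3 -> skip
r=8=1000 popcount=1 -> skip
r=9=1001 popcount=2 -> KEEP
r=10=1010 popcount=2 -> KEEP
r=11=1011 popcount=3 -> skip
r=12=1100 popcount=2 -> KEEP
r=13=1101 popcount=3 -> skip
r=14=1110 popcount=3 -> skip
r=15=1111 popcount=4 -> skip
r=16=10000 popcount=1 -> skip
r=17=10001 popcount=2 -> KEEP
r=18=10010 popcount=2 -> KEEP
r=19=10011 popcount=3 -> skip
r=20=10100 popcount=2 -> KEEP
r=21=10101 popcount=3 -> skip
r=22=10110 popcount=3 -> skip
r=23=10111 popcount=4 -> skip
r=24=11000 popcount=2 -> KEEP
r=25=11001 popcount=3 -> skip
r=26=11010 popcount=3 -> skip
r=27=11011 popcount=4 -> skip
r=28=11100 popcount=3 -> skip
r=29=11101 popcount=4 -> skip
r=30=11110 popcount=4 -> skip
r=31=11111 popcount=5 -> skip
r=32=100000 popcount=1 -> skip
r=33=100001 popcount=2 -> KEEP
r=34=100010 popcount=2 -> KEEP
r=35=100011 popcount=3 -> skip
r=36=100100 popcount=2 -> KEEP
r=37=100101 popcount=3 -> skip
r=38=100110 popcount=3 -> skip
r=39=100111 popcount=4 -> skip
r=40=101000 popcount=2 -> KEEP
r=41=101001 popcount=3 -> skip
r=42=101010 popcount=3 -> skip
r=43=101011 popcount=4 -> skip
r=44=101100 popcount=3 -> skip
r=45=101101 popcount=4 -> skip
r=46=101110 popcount=4 -> skip
r=47=101111 popcount=5 -> skip
r=48=110000 popcount=2 -> KEEP
r=49=110001 popcount=3 -> skip
r=50=110010 popcount=3 -> skip
r=51=110011 popcount=4 -> skip
r=52=110100 popcount=3 -> skip
r=53=110101 popcount=4 -> skip
r=54=110110 popcount=4 -> skip
r=55=110111 popcount=5 -> skip
r=56=111000 popcount=3 -> skip
r=57=111001 popcount=4 -> skip
r=58=111010 popcount=4 -> skip
r=59=111011 popcount=5 -> skip
r=60=111100 popcount=4 -> skip
r=61=111101 popcount=5 -> skip
r=62=111110 popcount=5 -> skip
r=63=111111 popcount=6 -> skip
r=64=1000000 popcount=1 -> skip
r=65=1000001 popcount=2 -> KEEP
r=66=1000010 popcount=2 -> KEEP
Kept rows: 6 9 10 12 17 18 20 24 33 34 36 40 48 65 66

Answer: 6 9 10 12 17 18 20 24 33 34 36 40 48 65 66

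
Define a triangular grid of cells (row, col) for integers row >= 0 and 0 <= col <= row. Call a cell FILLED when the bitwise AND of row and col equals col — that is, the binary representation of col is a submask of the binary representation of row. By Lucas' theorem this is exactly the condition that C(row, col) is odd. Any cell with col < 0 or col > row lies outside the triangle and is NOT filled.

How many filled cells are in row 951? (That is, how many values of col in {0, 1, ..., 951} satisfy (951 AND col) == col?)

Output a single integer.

Answer: 256

Derivation:
951 in binary = 1110110111
popcount(951) = number of 1-bits in 1110110111 = 8
A col c satisfies (951 AND c) == c iff every set bit of c is also set in 951; each of the 8 set bits of 951 can independently be on or off in c.
count = 2^8 = 256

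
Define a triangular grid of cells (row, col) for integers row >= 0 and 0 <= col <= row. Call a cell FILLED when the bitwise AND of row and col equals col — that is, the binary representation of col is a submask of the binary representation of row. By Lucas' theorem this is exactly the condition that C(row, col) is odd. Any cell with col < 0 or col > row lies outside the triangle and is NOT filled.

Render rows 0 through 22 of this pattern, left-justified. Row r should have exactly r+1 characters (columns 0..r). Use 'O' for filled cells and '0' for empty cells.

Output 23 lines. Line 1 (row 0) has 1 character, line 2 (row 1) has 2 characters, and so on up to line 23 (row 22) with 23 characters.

Answer: O
OO
O0O
OOOO
O000O
OO00OO
O0O0O0O
OOOOOOOO
O0000000O
OO000000OO
O0O00000O0O
OOOO0000OOOO
O000O000O000O
OO00OO00OO00OO
O0O0O0O0O0O0O0O
OOOOOOOOOOOOOOOO
O000000000000000O
OO00000000000000OO
O0O0000000000000O0O
OOOO000000000000OOOO
O000O00000000000O000O
OO00OO0000000000OO00OO
O0O0O0O000000000O0O0O0O

Derivation:
r0=0: O
r1=1: OO
r2=10: O0O
r3=11: OOOO
r4=100: O000O
r5=101: OO00OO
r6=110: O0O0O0O
r7=111: OOOOOOOO
r8=1000: O0000000O
r9=1001: OO000000OO
r10=1010: O0O00000O0O
r11=1011: OOOO0000OOOO
r12=1100: O000O000O000O
r13=1101: OO00OO00OO00OO
r14=1110: O0O0O0O0O0O0O0O
r15=1111: OOOOOOOOOOOOOOOO
r16=10000: O000000000000000O
r17=10001: OO00000000000000OO
r18=10010: O0O0000000000000O0O
r19=10011: OOOO000000000000OOOO
r20=10100: O000O00000000000O000O
r21=10101: OO00OO0000000000OO00OO
r22=10110: O0O0O0O000000000O0O0O0O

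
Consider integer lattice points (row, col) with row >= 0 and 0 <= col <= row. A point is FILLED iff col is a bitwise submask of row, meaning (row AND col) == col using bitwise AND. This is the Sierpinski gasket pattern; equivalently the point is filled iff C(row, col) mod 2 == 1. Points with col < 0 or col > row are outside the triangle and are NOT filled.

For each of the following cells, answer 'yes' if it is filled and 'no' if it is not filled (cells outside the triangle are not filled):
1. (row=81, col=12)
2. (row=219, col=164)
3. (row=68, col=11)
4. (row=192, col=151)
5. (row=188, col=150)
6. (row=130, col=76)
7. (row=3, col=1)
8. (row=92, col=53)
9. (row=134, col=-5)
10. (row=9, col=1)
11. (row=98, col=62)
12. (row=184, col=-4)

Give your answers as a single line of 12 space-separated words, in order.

(81,12): row=0b1010001, col=0b1100, row AND col = 0b0 = 0; 0 != 12 -> empty
(219,164): row=0b11011011, col=0b10100100, row AND col = 0b10000000 = 128; 128 != 164 -> empty
(68,11): row=0b1000100, col=0b1011, row AND col = 0b0 = 0; 0 != 11 -> empty
(192,151): row=0b11000000, col=0b10010111, row AND col = 0b10000000 = 128; 128 != 151 -> empty
(188,150): row=0b10111100, col=0b10010110, row AND col = 0b10010100 = 148; 148 != 150 -> empty
(130,76): row=0b10000010, col=0b1001100, row AND col = 0b0 = 0; 0 != 76 -> empty
(3,1): row=0b11, col=0b1, row AND col = 0b1 = 1; 1 == 1 -> filled
(92,53): row=0b1011100, col=0b110101, row AND col = 0b10100 = 20; 20 != 53 -> empty
(134,-5): col outside [0, 134] -> not filled
(9,1): row=0b1001, col=0b1, row AND col = 0b1 = 1; 1 == 1 -> filled
(98,62): row=0b1100010, col=0b111110, row AND col = 0b100010 = 34; 34 != 62 -> empty
(184,-4): col outside [0, 184] -> not filled

Answer: no no no no no no yes no no yes no no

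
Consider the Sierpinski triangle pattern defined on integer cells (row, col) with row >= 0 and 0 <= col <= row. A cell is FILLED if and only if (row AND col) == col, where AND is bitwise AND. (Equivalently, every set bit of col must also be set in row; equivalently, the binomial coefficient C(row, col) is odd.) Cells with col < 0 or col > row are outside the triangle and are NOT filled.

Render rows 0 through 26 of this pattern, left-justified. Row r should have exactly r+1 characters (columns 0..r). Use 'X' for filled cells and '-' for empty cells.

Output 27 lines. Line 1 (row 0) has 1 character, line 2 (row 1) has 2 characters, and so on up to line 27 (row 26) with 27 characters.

r0=0: X
r1=1: XX
r2=10: X-X
r3=11: XXXX
r4=100: X---X
r5=101: XX--XX
r6=110: X-X-X-X
r7=111: XXXXXXXX
r8=1000: X-------X
r9=1001: XX------XX
r10=1010: X-X-----X-X
r11=1011: XXXX----XXXX
r12=1100: X---X---X---X
r13=1101: XX--XX--XX--XX
r14=1110: X-X-X-X-X-X-X-X
r15=1111: XXXXXXXXXXXXXXXX
r16=10000: X---------------X
r17=10001: XX--------------XX
r18=10010: X-X-------------X-X
r19=10011: XXXX------------XXXX
r20=10100: X---X-----------X---X
r21=10101: XX--XX----------XX--XX
r22=10110: X-X-X-X---------X-X-X-X
r23=10111: XXXXXXXX--------XXXXXXXX
r24=11000: X-------X-------X-------X
r25=11001: XX------XX------XX------XX
r26=11010: X-X-----X-X-----X-X-----X-X

Answer: X
XX
X-X
XXXX
X---X
XX--XX
X-X-X-X
XXXXXXXX
X-------X
XX------XX
X-X-----X-X
XXXX----XXXX
X---X---X---X
XX--XX--XX--XX
X-X-X-X-X-X-X-X
XXXXXXXXXXXXXXXX
X---------------X
XX--------------XX
X-X-------------X-X
XXXX------------XXXX
X---X-----------X---X
XX--XX----------XX--XX
X-X-X-X---------X-X-X-X
XXXXXXXX--------XXXXXXXX
X-------X-------X-------X
XX------XX------XX------XX
X-X-----X-X-----X-X-----X-X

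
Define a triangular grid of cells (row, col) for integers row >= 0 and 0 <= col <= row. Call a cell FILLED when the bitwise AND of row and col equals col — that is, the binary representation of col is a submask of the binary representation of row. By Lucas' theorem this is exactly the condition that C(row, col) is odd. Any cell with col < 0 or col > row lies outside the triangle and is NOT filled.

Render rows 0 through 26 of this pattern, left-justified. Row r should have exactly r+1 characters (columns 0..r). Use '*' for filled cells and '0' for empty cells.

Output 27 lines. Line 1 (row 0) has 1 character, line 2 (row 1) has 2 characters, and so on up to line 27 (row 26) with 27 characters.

r0=0: *
r1=1: **
r2=10: *0*
r3=11: ****
r4=100: *000*
r5=101: **00**
r6=110: *0*0*0*
r7=111: ********
r8=1000: *0000000*
r9=1001: **000000**
r10=1010: *0*00000*0*
r11=1011: ****0000****
r12=1100: *000*000*000*
r13=1101: **00**00**00**
r14=1110: *0*0*0*0*0*0*0*
r15=1111: ****************
r16=10000: *000000000000000*
r17=10001: **00000000000000**
r18=10010: *0*0000000000000*0*
r19=10011: ****000000000000****
r20=10100: *000*00000000000*000*
r21=10101: **00**0000000000**00**
r22=10110: *0*0*0*000000000*0*0*0*
r23=10111: ********00000000********
r24=11000: *0000000*0000000*0000000*
r25=11001: **000000**000000**000000**
r26=11010: *0*00000*0*00000*0*00000*0*

Answer: *
**
*0*
****
*000*
**00**
*0*0*0*
********
*0000000*
**000000**
*0*00000*0*
****0000****
*000*000*000*
**00**00**00**
*0*0*0*0*0*0*0*
****************
*000000000000000*
**00000000000000**
*0*0000000000000*0*
****000000000000****
*000*00000000000*000*
**00**0000000000**00**
*0*0*0*000000000*0*0*0*
********00000000********
*0000000*0000000*0000000*
**000000**000000**000000**
*0*00000*0*00000*0*00000*0*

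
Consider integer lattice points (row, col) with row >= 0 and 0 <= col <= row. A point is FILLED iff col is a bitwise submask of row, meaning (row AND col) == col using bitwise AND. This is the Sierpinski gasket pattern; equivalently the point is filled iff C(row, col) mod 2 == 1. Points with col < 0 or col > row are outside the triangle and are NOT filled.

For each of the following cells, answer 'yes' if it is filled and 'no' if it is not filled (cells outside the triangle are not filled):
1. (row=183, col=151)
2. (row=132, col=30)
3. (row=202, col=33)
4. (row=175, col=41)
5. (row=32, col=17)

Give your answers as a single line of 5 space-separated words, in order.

Answer: yes no no yes no

Derivation:
(183,151): row=0b10110111, col=0b10010111, row AND col = 0b10010111 = 151; 151 == 151 -> filled
(132,30): row=0b10000100, col=0b11110, row AND col = 0b100 = 4; 4 != 30 -> empty
(202,33): row=0b11001010, col=0b100001, row AND col = 0b0 = 0; 0 != 33 -> empty
(175,41): row=0b10101111, col=0b101001, row AND col = 0b101001 = 41; 41 == 41 -> filled
(32,17): row=0b100000, col=0b10001, row AND col = 0b0 = 0; 0 != 17 -> empty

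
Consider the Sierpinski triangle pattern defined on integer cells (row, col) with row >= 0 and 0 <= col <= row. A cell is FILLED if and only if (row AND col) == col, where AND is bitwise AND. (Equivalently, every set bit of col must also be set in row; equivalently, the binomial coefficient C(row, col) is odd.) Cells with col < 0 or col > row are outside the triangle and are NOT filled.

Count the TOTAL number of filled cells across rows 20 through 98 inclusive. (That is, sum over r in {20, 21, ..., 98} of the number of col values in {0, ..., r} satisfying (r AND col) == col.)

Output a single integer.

Answer: 1136

Derivation:
r20=10100 pc2: +4 =4
r21=10101 pc3: +8 =12
r22=10110 pc3: +8 =20
r23=10111 pc4: +16 =36
r24=11000 pc2: +4 =40
r25=11001 pc3: +8 =48
r26=11010 pc3: +8 =56
r27=11011 pc4: +16 =72
r28=11100 pc3: +8 =80
r29=11101 pc4: +16 =96
r30=11110 pc4: +16 =112
r31=11111 pc5: +32 =144
r32=100000 pc1: +2 =146
r33=100001 pc2: +4 =150
r34=100010 pc2: +4 =154
r35=100011 pc3: +8 =162
r36=100100 pc2: +4 =166
r37=100101 pc3: +8 =174
r38=100110 pc3: +8 =182
r39=100111 pc4: +16 =198
r40=101000 pc2: +4 =202
r41=101001 pc3: +8 =210
r42=101010 pc3: +8 =218
r43=101011 pc4: +16 =234
r44=101100 pc3: +8 =242
r45=101101 pc4: +16 =258
r46=101110 pc4: +16 =274
r47=101111 pc5: +32 =306
r48=110000 pc2: +4 =310
r49=110001 pc3: +8 =318
r50=110010 pc3: +8 =326
r51=110011 pc4: +16 =342
r52=110100 pc3: +8 =350
r53=110101 pc4: +16 =366
r54=110110 pc4: +16 =382
r55=110111 pc5: +32 =414
r56=111000 pc3: +8 =422
r57=111001 pc4: +16 =438
r58=111010 pc4: +16 =454
r59=111011 pc5: +32 =486
r60=111100 pc4: +16 =502
r61=111101 pc5: +32 =534
r62=111110 pc5: +32 =566
r63=111111 pc6: +64 =630
r64=1000000 pc1: +2 =632
r65=1000001 pc2: +4 =636
r66=1000010 pc2: +4 =640
r67=1000011 pc3: +8 =648
r68=1000100 pc2: +4 =652
r69=1000101 pc3: +8 =660
r70=1000110 pc3: +8 =668
r71=1000111 pc4: +16 =684
r72=1001000 pc2: +4 =688
r73=1001001 pc3: +8 =696
r74=1001010 pc3: +8 =704
r75=1001011 pc4: +16 =720
r76=1001100 pc3: +8 =728
r77=1001101 pc4: +16 =744
r78=1001110 pc4: +16 =760
r79=1001111 pc5: +32 =792
r80=1010000 pc2: +4 =796
r81=1010001 pc3: +8 =804
r82=1010010 pc3: +8 =812
r83=1010011 pc4: +16 =828
r84=1010100 pc3: +8 =836
r85=1010101 pc4: +16 =852
r86=1010110 pc4: +16 =868
r87=1010111 pc5: +32 =900
r88=1011000 pc3: +8 =908
r89=1011001 pc4: +16 =924
r90=1011010 pc4: +16 =940
r91=1011011 pc5: +32 =972
r92=1011100 pc4: +16 =988
r93=1011101 pc5: +32 =1020
r94=1011110 pc5: +32 =1052
r95=1011111 pc6: +64 =1116
r96=1100000 pc2: +4 =1120
r97=1100001 pc3: +8 =1128
r98=1100010 pc3: +8 =1136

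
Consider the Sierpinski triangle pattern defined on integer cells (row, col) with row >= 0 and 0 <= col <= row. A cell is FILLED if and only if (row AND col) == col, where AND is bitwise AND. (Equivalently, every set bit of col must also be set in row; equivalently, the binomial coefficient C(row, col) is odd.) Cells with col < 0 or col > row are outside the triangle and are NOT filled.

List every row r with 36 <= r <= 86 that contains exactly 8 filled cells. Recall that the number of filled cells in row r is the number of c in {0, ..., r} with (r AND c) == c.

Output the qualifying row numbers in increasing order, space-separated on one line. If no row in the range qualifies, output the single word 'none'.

Answer: 37 38 41 42 44 49 50 52 56 67 69 70 73 74 76 81 82 84

Derivation:
Row r has 2^popcount(r) filled cells, so we need popcount(r) = log2(8) = 3.
Scan r = 36..86 and keep those with exactly 3 one-bits:
r=36=100100 popcount=2 -> skip
r=37=100101 popcount=3 -> KEEP
r=38=100110 popcount=3 -> KEEP
r=39=100111 popcount=4 -> skip
r=40=101000 popcount=2 -> skip
r=41=101001 popcount=3 -> KEEP
r=42=101010 popcount=3 -> KEEP
r=43=101011 popcount=4 -> skip
r=44=101100 popcount=3 -> KEEP
r=45=101101 popcount=4 -> skip
r=46=101110 popcount=4 -> skip
r=47=101111 popcount=5 -> skip
r=48=110000 popcount=2 -> skip
r=49=110001 popcount=3 -> KEEP
r=50=110010 popcount=3 -> KEEP
r=51=110011 popcount=4 -> skip
r=52=110100 popcount=3 -> KEEP
r=53=110101 popcount=4 -> skip
r=54=110110 popcount=4 -> skip
r=55=110111 popcount=5 -> skip
r=56=111000 popcount=3 -> KEEP
r=57=111001 popcount=4 -> skip
r=58=111010 popcount=4 -> skip
r=59=111011 popcount=5 -> skip
r=60=111100 popcount=4 -> skip
r=61=111101 popcount=5 -> skip
r=62=111110 popcount=5 -> skip
r=63=111111 popcount=6 -> skip
r=64=1000000 popcount=1 -> skip
r=65=1000001 popcount=2 -> skip
r=66=1000010 popcount=2 -> skip
r=67=1000011 popcount=3 -> KEEP
r=68=1000100 popcount=2 -> skip
r=69=1000101 popcount=3 -> KEEP
r=70=1000110 popcount=3 -> KEEP
r=71=1000111 popcount=4 -> skip
r=72=1001000 popcount=2 -> skip
r=73=1001001 popcount=3 -> KEEP
r=74=1001010 popcount=3 -> KEEP
r=75=1001011 popcount=4 -> skip
r=76=1001100 popcount=3 -> KEEP
r=77=1001101 popcount=4 -> skip
r=78=1001110 popcount=4 -> skip
r=79=1001111 popcount=5 -> skip
r=80=1010000 popcount=2 -> skip
r=81=1010001 popcount=3 -> KEEP
r=82=1010010 popcount=3 -> KEEP
r=83=1010011 popcount=4 -> skip
r=84=1010100 popcount=3 -> KEEP
r=85=1010101 popcount=4 -> skip
r=86=1010110 popcount=4 -> skip
Kept rows: 37 38 41 42 44 49 50 52 56 67 69 70 73 74 76 81 82 84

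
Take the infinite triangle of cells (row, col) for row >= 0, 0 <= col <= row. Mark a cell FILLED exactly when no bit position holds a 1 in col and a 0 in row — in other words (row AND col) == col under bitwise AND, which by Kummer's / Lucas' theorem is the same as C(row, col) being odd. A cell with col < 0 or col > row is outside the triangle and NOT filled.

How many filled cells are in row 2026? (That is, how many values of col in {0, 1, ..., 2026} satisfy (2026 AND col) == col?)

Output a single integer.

Answer: 256

Derivation:
2026 in binary = 11111101010
popcount(2026) = number of 1-bits in 11111101010 = 8
A col c satisfies (2026 AND c) == c iff every set bit of c is also set in 2026; each of the 8 set bits of 2026 can independently be on or off in c.
count = 2^8 = 256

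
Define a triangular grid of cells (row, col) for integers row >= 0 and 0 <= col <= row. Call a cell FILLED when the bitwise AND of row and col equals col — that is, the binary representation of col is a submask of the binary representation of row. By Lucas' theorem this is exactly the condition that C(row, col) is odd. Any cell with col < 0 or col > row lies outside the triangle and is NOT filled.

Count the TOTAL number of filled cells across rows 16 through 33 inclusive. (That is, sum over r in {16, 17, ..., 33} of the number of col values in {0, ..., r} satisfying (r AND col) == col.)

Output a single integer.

r16=10000 pc1: +2 =2
r17=10001 pc2: +4 =6
r18=10010 pc2: +4 =10
r19=10011 pc3: +8 =18
r20=10100 pc2: +4 =22
r21=10101 pc3: +8 =30
r22=10110 pc3: +8 =38
r23=10111 pc4: +16 =54
r24=11000 pc2: +4 =58
r25=11001 pc3: +8 =66
r26=11010 pc3: +8 =74
r27=11011 pc4: +16 =90
r28=11100 pc3: +8 =98
r29=11101 pc4: +16 =114
r30=11110 pc4: +16 =130
r31=11111 pc5: +32 =162
r32=100000 pc1: +2 =164
r33=100001 pc2: +4 =168

Answer: 168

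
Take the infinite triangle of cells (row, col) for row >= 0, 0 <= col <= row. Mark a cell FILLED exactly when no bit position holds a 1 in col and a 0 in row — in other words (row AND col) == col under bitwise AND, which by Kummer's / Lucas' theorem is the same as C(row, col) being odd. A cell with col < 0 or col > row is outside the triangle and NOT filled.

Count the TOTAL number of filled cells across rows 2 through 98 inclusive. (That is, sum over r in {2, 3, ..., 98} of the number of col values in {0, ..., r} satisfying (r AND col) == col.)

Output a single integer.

Answer: 1232

Derivation:
r2=10 pc1: +2 =2
r3=11 pc2: +4 =6
r4=100 pc1: +2 =8
r5=101 pc2: +4 =12
r6=110 pc2: +4 =16
r7=111 pc3: +8 =24
r8=1000 pc1: +2 =26
r9=1001 pc2: +4 =30
r10=1010 pc2: +4 =34
r11=1011 pc3: +8 =42
r12=1100 pc2: +4 =46
r13=1101 pc3: +8 =54
r14=1110 pc3: +8 =62
r15=1111 pc4: +16 =78
r16=10000 pc1: +2 =80
r17=10001 pc2: +4 =84
r18=10010 pc2: +4 =88
r19=10011 pc3: +8 =96
r20=10100 pc2: +4 =100
r21=10101 pc3: +8 =108
r22=10110 pc3: +8 =116
r23=10111 pc4: +16 =132
r24=11000 pc2: +4 =136
r25=11001 pc3: +8 =144
r26=11010 pc3: +8 =152
r27=11011 pc4: +16 =168
r28=11100 pc3: +8 =176
r29=11101 pc4: +16 =192
r30=11110 pc4: +16 =208
r31=11111 pc5: +32 =240
r32=100000 pc1: +2 =242
r33=100001 pc2: +4 =246
r34=100010 pc2: +4 =250
r35=100011 pc3: +8 =258
r36=100100 pc2: +4 =262
r37=100101 pc3: +8 =270
r38=100110 pc3: +8 =278
r39=100111 pc4: +16 =294
r40=101000 pc2: +4 =298
r41=101001 pc3: +8 =306
r42=101010 pc3: +8 =314
r43=101011 pc4: +16 =330
r44=101100 pc3: +8 =338
r45=101101 pc4: +16 =354
r46=101110 pc4: +16 =370
r47=101111 pc5: +32 =402
r48=110000 pc2: +4 =406
r49=110001 pc3: +8 =414
r50=110010 pc3: +8 =422
r51=110011 pc4: +16 =438
r52=110100 pc3: +8 =446
r53=110101 pc4: +16 =462
r54=110110 pc4: +16 =478
r55=110111 pc5: +32 =510
r56=111000 pc3: +8 =518
r57=111001 pc4: +16 =534
r58=111010 pc4: +16 =550
r59=111011 pc5: +32 =582
r60=111100 pc4: +16 =598
r61=111101 pc5: +32 =630
r62=111110 pc5: +32 =662
r63=111111 pc6: +64 =726
r64=1000000 pc1: +2 =728
r65=1000001 pc2: +4 =732
r66=1000010 pc2: +4 =736
r67=1000011 pc3: +8 =744
r68=1000100 pc2: +4 =748
r69=1000101 pc3: +8 =756
r70=1000110 pc3: +8 =764
r71=1000111 pc4: +16 =780
r72=1001000 pc2: +4 =784
r73=1001001 pc3: +8 =792
r74=1001010 pc3: +8 =800
r75=1001011 pc4: +16 =816
r76=1001100 pc3: +8 =824
r77=1001101 pc4: +16 =840
r78=1001110 pc4: +16 =856
r79=1001111 pc5: +32 =888
r80=1010000 pc2: +4 =892
r81=1010001 pc3: +8 =900
r82=1010010 pc3: +8 =908
r83=1010011 pc4: +16 =924
r84=1010100 pc3: +8 =932
r85=1010101 pc4: +16 =948
r86=1010110 pc4: +16 =964
r87=1010111 pc5: +32 =996
r88=1011000 pc3: +8 =1004
r89=1011001 pc4: +16 =1020
r90=1011010 pc4: +16 =1036
r91=1011011 pc5: +32 =1068
r92=1011100 pc4: +16 =1084
r93=1011101 pc5: +32 =1116
r94=1011110 pc5: +32 =1148
r95=1011111 pc6: +64 =1212
r96=1100000 pc2: +4 =1216
r97=1100001 pc3: +8 =1224
r98=1100010 pc3: +8 =1232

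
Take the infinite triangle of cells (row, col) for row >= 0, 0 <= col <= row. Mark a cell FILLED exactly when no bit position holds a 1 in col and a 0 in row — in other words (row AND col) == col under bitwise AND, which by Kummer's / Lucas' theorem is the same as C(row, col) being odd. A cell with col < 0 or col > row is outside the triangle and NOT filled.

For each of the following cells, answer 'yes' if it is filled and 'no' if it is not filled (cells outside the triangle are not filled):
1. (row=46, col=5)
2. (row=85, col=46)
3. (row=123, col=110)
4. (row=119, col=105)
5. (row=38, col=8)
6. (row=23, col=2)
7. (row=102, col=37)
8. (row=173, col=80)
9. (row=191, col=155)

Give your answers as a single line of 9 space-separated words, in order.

Answer: no no no no no yes no no yes

Derivation:
(46,5): row=0b101110, col=0b101, row AND col = 0b100 = 4; 4 != 5 -> empty
(85,46): row=0b1010101, col=0b101110, row AND col = 0b100 = 4; 4 != 46 -> empty
(123,110): row=0b1111011, col=0b1101110, row AND col = 0b1101010 = 106; 106 != 110 -> empty
(119,105): row=0b1110111, col=0b1101001, row AND col = 0b1100001 = 97; 97 != 105 -> empty
(38,8): row=0b100110, col=0b1000, row AND col = 0b0 = 0; 0 != 8 -> empty
(23,2): row=0b10111, col=0b10, row AND col = 0b10 = 2; 2 == 2 -> filled
(102,37): row=0b1100110, col=0b100101, row AND col = 0b100100 = 36; 36 != 37 -> empty
(173,80): row=0b10101101, col=0b1010000, row AND col = 0b0 = 0; 0 != 80 -> empty
(191,155): row=0b10111111, col=0b10011011, row AND col = 0b10011011 = 155; 155 == 155 -> filled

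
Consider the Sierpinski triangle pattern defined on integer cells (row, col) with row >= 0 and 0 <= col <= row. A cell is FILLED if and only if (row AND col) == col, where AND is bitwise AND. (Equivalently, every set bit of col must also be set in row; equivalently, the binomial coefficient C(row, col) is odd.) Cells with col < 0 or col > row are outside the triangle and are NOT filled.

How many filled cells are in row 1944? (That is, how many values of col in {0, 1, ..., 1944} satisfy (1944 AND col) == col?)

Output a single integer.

Answer: 64

Derivation:
1944 in binary = 11110011000
popcount(1944) = number of 1-bits in 11110011000 = 6
A col c satisfies (1944 AND c) == c iff every set bit of c is also set in 1944; each of the 6 set bits of 1944 can independently be on or off in c.
count = 2^6 = 64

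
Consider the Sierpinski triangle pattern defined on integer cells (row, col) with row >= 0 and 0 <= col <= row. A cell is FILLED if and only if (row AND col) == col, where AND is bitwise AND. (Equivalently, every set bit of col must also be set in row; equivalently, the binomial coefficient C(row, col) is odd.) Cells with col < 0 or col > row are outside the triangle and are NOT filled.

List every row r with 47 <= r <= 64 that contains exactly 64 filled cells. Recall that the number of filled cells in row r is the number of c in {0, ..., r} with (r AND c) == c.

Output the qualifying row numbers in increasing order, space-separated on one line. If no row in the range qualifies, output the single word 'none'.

Answer: 63

Derivation:
Row r has 2^popcount(r) filled cells, so we need popcount(r) = log2(64) = 6.
Scan r = 47..64 and keep those with exactly 6 one-bits:
r=47=101111 popcount=5 -> skip
r=48=110000 popcount=2 -> skip
r=49=110001 popcount=3 -> skip
r=50=110010 popcount=3 -> skip
r=51=110011 popcount=4 -> skip
r=52=110100 popcount=3 -> skip
r=53=110101 popcount=4 -> skip
r=54=110110 popcount=4 -> skip
r=55=110111 popcount=5 -> skip
r=56=111000 popcount=3 -> skip
r=57=111001 popcount=4 -> skip
r=58=111010 popcount=4 -> skip
r=59=111011 popcount=5 -> skip
r=60=111100 popcount=4 -> skip
r=61=111101 popcount=5 -> skip
r=62=111110 popcount=5 -> skip
r=63=111111 popcount=6 -> KEEP
r=64=1000000 popcount=1 -> skip
Kept rows: 63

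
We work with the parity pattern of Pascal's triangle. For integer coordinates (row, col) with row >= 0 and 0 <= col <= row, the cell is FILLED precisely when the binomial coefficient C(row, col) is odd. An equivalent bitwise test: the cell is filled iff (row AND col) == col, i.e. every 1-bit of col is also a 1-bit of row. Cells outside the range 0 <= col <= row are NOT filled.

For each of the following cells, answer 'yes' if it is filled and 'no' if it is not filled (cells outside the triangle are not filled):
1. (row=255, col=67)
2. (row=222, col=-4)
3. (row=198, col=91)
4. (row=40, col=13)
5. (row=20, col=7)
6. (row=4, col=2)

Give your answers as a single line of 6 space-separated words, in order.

(255,67): row=0b11111111, col=0b1000011, row AND col = 0b1000011 = 67; 67 == 67 -> filled
(222,-4): col outside [0, 222] -> not filled
(198,91): row=0b11000110, col=0b1011011, row AND col = 0b1000010 = 66; 66 != 91 -> empty
(40,13): row=0b101000, col=0b1101, row AND col = 0b1000 = 8; 8 != 13 -> empty
(20,7): row=0b10100, col=0b111, row AND col = 0b100 = 4; 4 != 7 -> empty
(4,2): row=0b100, col=0b10, row AND col = 0b0 = 0; 0 != 2 -> empty

Answer: yes no no no no no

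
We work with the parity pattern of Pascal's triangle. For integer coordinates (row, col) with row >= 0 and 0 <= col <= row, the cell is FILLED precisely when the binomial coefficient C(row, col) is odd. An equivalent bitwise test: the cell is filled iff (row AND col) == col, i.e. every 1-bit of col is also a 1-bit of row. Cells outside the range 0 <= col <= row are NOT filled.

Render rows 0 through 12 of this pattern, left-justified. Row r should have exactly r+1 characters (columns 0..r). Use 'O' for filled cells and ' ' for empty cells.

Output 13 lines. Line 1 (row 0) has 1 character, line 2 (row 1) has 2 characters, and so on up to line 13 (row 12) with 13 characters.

Answer: O
OO
O O
OOOO
O   O
OO  OO
O O O O
OOOOOOOO
O       O
OO      OO
O O     O O
OOOO    OOOO
O   O   O   O

Derivation:
r0=0: O
r1=1: OO
r2=10: O O
r3=11: OOOO
r4=100: O   O
r5=101: OO  OO
r6=110: O O O O
r7=111: OOOOOOOO
r8=1000: O       O
r9=1001: OO      OO
r10=1010: O O     O O
r11=1011: OOOO    OOOO
r12=1100: O   O   O   O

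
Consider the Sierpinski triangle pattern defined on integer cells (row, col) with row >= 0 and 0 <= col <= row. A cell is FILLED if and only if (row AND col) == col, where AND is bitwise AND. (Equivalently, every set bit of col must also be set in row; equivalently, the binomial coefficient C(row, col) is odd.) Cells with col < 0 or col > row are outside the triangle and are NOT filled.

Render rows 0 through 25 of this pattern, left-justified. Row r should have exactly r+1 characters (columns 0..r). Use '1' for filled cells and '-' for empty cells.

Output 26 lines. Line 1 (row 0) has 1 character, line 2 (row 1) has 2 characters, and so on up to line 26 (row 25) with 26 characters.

Answer: 1
11
1-1
1111
1---1
11--11
1-1-1-1
11111111
1-------1
11------11
1-1-----1-1
1111----1111
1---1---1---1
11--11--11--11
1-1-1-1-1-1-1-1
1111111111111111
1---------------1
11--------------11
1-1-------------1-1
1111------------1111
1---1-----------1---1
11--11----------11--11
1-1-1-1---------1-1-1-1
11111111--------11111111
1-------1-------1-------1
11------11------11------11

Derivation:
r0=0: 1
r1=1: 11
r2=10: 1-1
r3=11: 1111
r4=100: 1---1
r5=101: 11--11
r6=110: 1-1-1-1
r7=111: 11111111
r8=1000: 1-------1
r9=1001: 11------11
r10=1010: 1-1-----1-1
r11=1011: 1111----1111
r12=1100: 1---1---1---1
r13=1101: 11--11--11--11
r14=1110: 1-1-1-1-1-1-1-1
r15=1111: 1111111111111111
r16=10000: 1---------------1
r17=10001: 11--------------11
r18=10010: 1-1-------------1-1
r19=10011: 1111------------1111
r20=10100: 1---1-----------1---1
r21=10101: 11--11----------11--11
r22=10110: 1-1-1-1---------1-1-1-1
r23=10111: 11111111--------11111111
r24=11000: 1-------1-------1-------1
r25=11001: 11------11------11------11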